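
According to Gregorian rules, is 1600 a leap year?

Yes

1600 is a leap year (divisible by 400).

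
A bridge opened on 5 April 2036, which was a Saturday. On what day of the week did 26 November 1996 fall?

Tuesday

Count forward from the earlier date (November 26, 1996) to the later (April 5, 2036):
From November 26, 1996 to November 26, 2035: 39 years, of which 9 contain a Feb 29 — 30×365 + 9×366 = 14244 days.
(2000 is a leap year (divisible by 400).)
November 2035: 30 − 26 = 4 days remain.
Then December (31), January (31), February 2036 (29), March (31): 31 + 31 + 29 + 31 = 122 days.
April 1–5, 2036: 5 days.
Residual: 131 days.
Total: 14375 days.
14375 mod 7 = 4, so 4 days before Saturday is Tuesday.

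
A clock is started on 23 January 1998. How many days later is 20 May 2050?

From January 23, 1998 to January 23, 2050: 52 years, of which 13 contain a Feb 29 — 39×365 + 13×366 = 18993 days.
(2000 is a leap year (divisible by 400).)
January 2050: 31 − 23 = 8 days remain.
Then February 2050 (28), March (31), April (30): 28 + 31 + 30 = 89 days.
May 1–20, 2050: 20 days.
Residual: 117 days.
Total: 19110 days.

19110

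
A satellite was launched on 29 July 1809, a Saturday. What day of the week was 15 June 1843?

From July 29, 1809 to July 29, 1842: 33 years, of which 8 contain a Feb 29 — 25×365 + 8×366 = 12053 days.
July 1842: 31 − 29 = 2 days remain.
Then 10 full months totalling 304 days.
June 1–15, 1843: 15 days.
Residual: 321 days.
Total: 12374 days.
12374 mod 7 = 5, so 5 days after Saturday is Thursday.

Thursday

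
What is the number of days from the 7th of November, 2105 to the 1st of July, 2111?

November 7, 2105 → November 7, 2106: 365 days.
November 7, 2106 → November 7, 2107: 365 days.
November 7, 2107 → November 7, 2108: 366 days (2108 is a leap year).
November 7, 2108 → November 7, 2109: 365 days.
November 7, 2109 → November 7, 2110: 365 days.
November 2110: 30 − 7 = 23 days remain.
Then December (31), January (31), February 2111 (28), March (31), April (30), May (31), June (30): 31 + 31 + 28 + 31 + 30 + 31 + 30 = 212 days.
July 1, 2111: 1 day.
Residual: 236 days.
Total: 2062 days.

2062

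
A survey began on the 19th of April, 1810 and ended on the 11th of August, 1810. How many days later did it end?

April 1810: 30 − 19 = 11 days remain.
Then May (31), June (30), July (31): 31 + 30 + 31 = 92 days.
August 1–11, 1810: 11 days.
Total: 11 + 92 + 11 = 114 days.

114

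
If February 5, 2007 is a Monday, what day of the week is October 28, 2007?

February 2007: 28 − 5 = 23 days remain (2007 is not a leap year, so February has 28 days).
Then March (31), April (30), May (31), June (30), July (31), August (31), September (30): 31 + 30 + 31 + 30 + 31 + 31 + 30 = 214 days.
October 1–28, 2007: 28 days.
Total: 23 + 214 + 28 = 265 days.
265 mod 7 = 6, so 6 days after Monday is Sunday.

Sunday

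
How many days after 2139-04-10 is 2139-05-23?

April 2139: 30 − 10 = 20 days remain.
May 1–23, 2139: 23 days.
Total: 20 + 23 = 43 days.

43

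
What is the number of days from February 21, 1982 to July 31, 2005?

8561

From February 21, 1982 to February 21, 2005: 23 years, of which 6 contain a Feb 29 — 17×365 + 6×366 = 8401 days.
(2000 is a leap year (divisible by 400).)
February 2005: 28 − 21 = 7 days remain (2005 is not a leap year, so February has 28 days).
Then March (31), April (30), May (31), June (30): 31 + 30 + 31 + 30 = 122 days.
July 1–31, 2005: 31 days.
Residual: 160 days.
Total: 8561 days.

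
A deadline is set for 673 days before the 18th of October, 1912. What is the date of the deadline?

the 15th of December, 1910

Count 673 days before October 18, 1912:
December 15, 1910 → December 15, 1911: 365 days.
December 1911: 31 − 15 = 16 days remain.
Then 9 full months totalling 274 days.
October 1–18, 1912: 18 days.
Residual: 308 days.
Total: 673 days.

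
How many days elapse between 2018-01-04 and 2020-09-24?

January 4, 2018 → January 4, 2019: 365 days.
January 4, 2019 → January 4, 2020: 365 days.
January 2020: 31 − 4 = 27 days remain.
Then February 2020 (29), March (31), April (30), May (31), June (30), July (31), August (31): 29 + 31 + 30 + 31 + 30 + 31 + 31 = 213 days.
September 1–24, 2020: 24 days.
Residual: 264 days.
Total: 994 days.

994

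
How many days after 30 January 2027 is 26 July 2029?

908

Day-of-year of January 30, 2027: 30.
Day-of-year of July 26, 2029: 207.
2027 has 365 days, so 365 − 30 = 335 days remain in 2027.
Full years: 2028: 366. Sum = 366.
Total: 335 + 366 + 207 = 908 days.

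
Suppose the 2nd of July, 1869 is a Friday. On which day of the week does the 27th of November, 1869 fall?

Saturday

July 1869: 31 − 2 = 29 days remain.
Then August (31), September (30), October (31): 31 + 30 + 31 = 92 days.
November 1–27, 1869: 27 days.
Total: 29 + 92 + 27 = 148 days.
148 mod 7 = 1, so 1 day after Friday is Saturday.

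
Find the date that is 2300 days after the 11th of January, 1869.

the 30th of April, 1875

Count 2300 days after January 11, 1869:
January 11, 1869 → January 11, 1870: 365 days.
January 11, 1870 → January 11, 1871: 365 days.
January 11, 1871 → January 11, 1872: 365 days.
January 11, 1872 → January 11, 1873: 366 days (1872 is a leap year).
January 11, 1873 → January 11, 1874: 365 days.
January 11, 1874 → January 11, 1875: 365 days.
January 1875: 31 − 11 = 20 days remain.
Then February 1875 (28), March (31): 28 + 31 = 59 days.
April 1–30, 1875: 30 days.
Residual: 109 days.
Total: 2300 days.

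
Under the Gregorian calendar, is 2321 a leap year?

No

2321 is not a leap year.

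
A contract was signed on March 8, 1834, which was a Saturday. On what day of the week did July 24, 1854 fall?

Monday

From March 8, 1834 to March 8, 1854: 20 years, of which 5 contain a Feb 29 — 15×365 + 5×366 = 7305 days.
March 1854: 31 − 8 = 23 days remain.
Then April (30), May (31), June (30): 30 + 31 + 30 = 91 days.
July 1–24, 1854: 24 days.
Residual: 138 days.
Total: 7443 days.
7443 mod 7 = 2, so 2 days after Saturday is Monday.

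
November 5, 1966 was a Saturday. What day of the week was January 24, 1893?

Tuesday

Count forward from the earlier date (January 24, 1893) to the later (November 5, 1966):
From January 24, 1893 to January 24, 1966: 73 years, of which 17 contain a Feb 29 — 56×365 + 17×366 = 26662 days.
(1900 is not a leap year (divisible by 100 but not 400).)
January 1966: 31 − 24 = 7 days remain.
Then 9 full months totalling 273 days.
November 1–5, 1966: 5 days.
Residual: 285 days.
Total: 26947 days.
26947 mod 7 = 4, so 4 days before Saturday is Tuesday.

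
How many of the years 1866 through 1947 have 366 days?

Years divisible by 4: 1868, 1872, …, 1944 — 20 in all.
Of these, 1900 is divisible by 100 but not 400, so not leap.
Leap years: 20 − 1 = 19.

19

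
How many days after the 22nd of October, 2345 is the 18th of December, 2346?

422

Day-of-year of October 22, 2345: 295.
Day-of-year of December 18, 2346: 352.
2345 has 365 days, so 365 − 295 = 70 days remain in 2345.
Total: 70 + 352 = 422 days.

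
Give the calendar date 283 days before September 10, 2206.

December 1, 2205

Count 283 days before September 10, 2206:
December 2205: 31 − 1 = 30 days remain.
Then January (31), February 2206 (28), March (31), April (30), May (31), June (30), July (31), August (31): 31 + 28 + 31 + 30 + 31 + 30 + 31 + 31 = 243 days.
September 1–10, 2206: 10 days.
Total: 30 + 243 + 10 = 283 days.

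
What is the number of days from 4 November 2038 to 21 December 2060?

Day-of-year of November 4, 2038: 308.
Day-of-year of December 21, 2060: 356.
2038 has 365 days, so 365 − 308 = 57 days remain in 2038.
Full years 2039–2059: 16 common + 5 leap = 16×365 + 5×366 = 7670 days.
Total: 57 + 7670 + 356 = 8083 days.

8083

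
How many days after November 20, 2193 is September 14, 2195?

663

November 2193: 30 − 20 = 10 days remain.
Then 21 full months totalling 639 days.
September 1–14, 2195: 14 days.
Total: 10 + 639 + 14 = 663 days.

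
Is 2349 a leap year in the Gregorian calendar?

No

2349 is not a leap year.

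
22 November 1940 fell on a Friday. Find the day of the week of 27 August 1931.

Count forward from the earlier date (August 27, 1931) to the later (November 22, 1940):
Day-of-year of August 27, 1931: 239.
Day-of-year of November 22, 1940: 327.
1931 has 365 days, so 365 − 239 = 126 days remain in 1931.
Full years 1932–1939: 6 common + 2 leap = 6×365 + 2×366 = 2922 days.
Total: 126 + 2922 + 327 = 3375 days.
3375 mod 7 = 1, so 1 day before Friday is Thursday.

Thursday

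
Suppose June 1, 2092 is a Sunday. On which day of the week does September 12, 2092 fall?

June 2092: 30 − 1 = 29 days remain.
Then July (31), August (31): 31 + 31 = 62 days.
September 1–12, 2092: 12 days.
Total: 29 + 62 + 12 = 103 days.
103 mod 7 = 5, so 5 days after Sunday is Friday.

Friday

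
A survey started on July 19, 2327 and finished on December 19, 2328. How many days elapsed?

July 19, 2327 → July 19, 2328: 366 days (2328 is a leap year).
July 2328: 31 − 19 = 12 days remain.
Then August (31), September (30), October (31), November (30): 31 + 30 + 31 + 30 = 122 days.
December 1–19, 2328: 19 days.
Residual: 153 days.
Total: 519 days.

519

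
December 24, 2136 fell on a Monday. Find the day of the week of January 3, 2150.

Saturday

From December 24, 2136 to December 24, 2149: 13 years, of which 3 contain a Feb 29 — 10×365 + 3×366 = 4748 days.
December 2149: 31 − 24 = 7 days remain.
January 1–3, 2150: 3 days.
Residual: 10 days.
Total: 4758 days.
4758 mod 7 = 5, so 5 days after Monday is Saturday.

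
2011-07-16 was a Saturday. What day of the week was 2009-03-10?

Tuesday

Count forward from the earlier date (March 10, 2009) to the later (July 16, 2011):
March 10, 2009 → March 10, 2010: 365 days.
March 10, 2010 → March 10, 2011: 365 days.
March 2011: 31 − 10 = 21 days remain.
Then April (30), May (31), June (30): 30 + 31 + 30 = 91 days.
July 1–16, 2011: 16 days.
Residual: 128 days.
Total: 858 days.
858 mod 7 = 4, so 4 days before Saturday is Tuesday.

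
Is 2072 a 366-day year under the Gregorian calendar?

Yes

2072 is a leap year.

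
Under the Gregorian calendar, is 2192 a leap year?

2192 is a leap year.

Yes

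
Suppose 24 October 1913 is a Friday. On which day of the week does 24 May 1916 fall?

Day-of-year of October 24, 1913: 297.
Day-of-year of May 24, 1916: 145.
1913 has 365 days, so 365 − 297 = 68 days remain in 1913.
Full years: 1914: 365; 1915: 365. Sum = 730.
Total: 68 + 730 + 145 = 943 days.
943 mod 7 = 5, so 5 days after Friday is Wednesday.

Wednesday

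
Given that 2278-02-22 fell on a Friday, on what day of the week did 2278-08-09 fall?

February 2278: 28 − 22 = 6 days remain (2278 is not a leap year, so February has 28 days).
Then March (31), April (30), May (31), June (30), July (31): 31 + 30 + 31 + 30 + 31 = 153 days.
August 1–9, 2278: 9 days.
Total: 6 + 153 + 9 = 168 days.
168 is a multiple of 7, so 2278-08-09 falls on the same weekday: Friday.

Friday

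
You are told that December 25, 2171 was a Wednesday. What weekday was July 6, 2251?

Day-of-year of December 25, 2171: 359.
Day-of-year of July 6, 2251: 187.
2171 has 365 days, so 365 − 359 = 6 days remain in 2171.
Full years 2172–2250: 60 common + 19 leap = 60×365 + 19×366 = 28854 days.
Total: 6 + 28854 + 187 = 29047 days.
29047 mod 7 = 4, so 4 days after Wednesday is Sunday.

Sunday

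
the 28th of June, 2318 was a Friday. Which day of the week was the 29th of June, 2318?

Saturday

Within June 2318: 29 − 28 = 1 day.
1 mod 7 = 1, so 1 day after Friday is Saturday.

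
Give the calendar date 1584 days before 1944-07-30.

1940-03-29

Count 1584 days before July 30, 1944:
Day-of-year of March 29, 1940: 89.
Day-of-year of July 30, 1944: 212.
1940 has 366 days, so 366 − 89 = 277 days remain in 1940.
Full years: 1941: 365; 1942: 365; 1943: 365. Sum = 1095.
Total: 277 + 1095 + 212 = 1584 days.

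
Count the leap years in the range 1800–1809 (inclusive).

2

Years divisible by 4 in [1800, 1809]: 1800, 1804, 1808.
Of these, 1800 is divisible by 100 but not 400, so not leap.
Leap years: 3 − 1 = 2.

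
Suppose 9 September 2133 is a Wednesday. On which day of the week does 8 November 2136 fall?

Thursday

September 9, 2133 → September 9, 2134: 365 days.
September 9, 2134 → September 9, 2135: 365 days.
September 9, 2135 → September 9, 2136: 366 days (2136 is a leap year).
September 2136: 30 − 9 = 21 days remain.
Then October (31): 31 days.
November 1–8, 2136: 8 days.
Residual: 60 days.
Total: 1156 days.
1156 mod 7 = 1, so 1 day after Wednesday is Thursday.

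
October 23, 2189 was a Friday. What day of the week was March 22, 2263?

Day-of-year of October 23, 2189: 296.
Day-of-year of March 22, 2263: 81.
2189 has 365 days, so 365 − 296 = 69 days remain in 2189.
Full years 2190–2262: 56 common + 17 leap = 56×365 + 17×366 = 26662 days.
Total: 69 + 26662 + 81 = 26812 days.
26812 mod 7 = 2, so 2 days after Friday is Sunday.

Sunday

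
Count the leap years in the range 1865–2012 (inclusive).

36

Years divisible by 4: 1868, 1872, …, 2012 — 37 in all.
Of these, 1900 is divisible by 100 but not 400, so not leap.
2000 is divisible by 400, so still leap.
Leap years: 37 − 1 = 36.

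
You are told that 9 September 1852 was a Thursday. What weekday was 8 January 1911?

Sunday

Day-of-year of September 9, 1852: 253.
Day-of-year of January 8, 1911: 8.
1852 has 366 days, so 366 − 253 = 113 days remain in 1852.
Full years 1853–1910: 45 common + 13 leap = 45×365 + 13×366 = 21183 days.
Total: 113 + 21183 + 8 = 21304 days.
21304 mod 7 = 3, so 3 days after Thursday is Sunday.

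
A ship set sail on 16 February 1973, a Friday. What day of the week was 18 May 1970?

Monday

Count forward from the earlier date (May 18, 1970) to the later (February 16, 1973):
May 18, 1970 → May 18, 1971: 365 days.
May 18, 1971 → May 18, 1972: 366 days (1972 is a leap year).
May 1972: 31 − 18 = 13 days remain.
Then June (30), July (31), August (31), September (30), October (31), November (30), December (31), January (31): 30 + 31 + 31 + 30 + 31 + 30 + 31 + 31 = 245 days.
February 1–16, 1973: 16 days (1973 is not a leap year).
Residual: 274 days.
Total: 1005 days.
1005 mod 7 = 4, so 4 days before Friday is Monday.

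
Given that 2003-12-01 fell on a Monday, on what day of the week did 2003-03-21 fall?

Friday

Count forward from the earlier date (March 21, 2003) to the later (December 1, 2003):
March 2003: 31 − 21 = 10 days remain.
Then April (30), May (31), June (30), July (31), August (31), September (30), October (31), November (30): 30 + 31 + 30 + 31 + 31 + 30 + 31 + 30 = 244 days.
December 1, 2003: 1 day.
Total: 10 + 244 + 1 = 255 days.
255 mod 7 = 3, so 3 days before Monday is Friday.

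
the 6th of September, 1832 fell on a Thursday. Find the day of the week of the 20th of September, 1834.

Saturday

September 1832: 30 − 6 = 24 days remain.
Then 23 full months totalling 700 days.
September 1–20, 1834: 20 days.
Total: 24 + 700 + 20 = 744 days.
744 mod 7 = 2, so 2 days after Thursday is Saturday.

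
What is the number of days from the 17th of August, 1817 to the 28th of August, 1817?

Within August 1817: 28 − 17 = 11 days.

11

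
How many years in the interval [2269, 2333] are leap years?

Years divisible by 4: 2272, 2276, …, 2332 — 16 in all.
Of these, 2300 is divisible by 100 but not 400, so not leap.
Leap years: 16 − 1 = 15.

15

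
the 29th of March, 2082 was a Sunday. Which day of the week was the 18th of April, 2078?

Monday

Count forward from the earlier date (April 18, 2078) to the later (March 29, 2082):
April 18, 2078 → April 18, 2079: 365 days.
April 18, 2079 → April 18, 2080: 366 days (2080 is a leap year).
April 18, 2080 → April 18, 2081: 365 days.
April 2081: 30 − 18 = 12 days remain.
Then 10 full months totalling 304 days.
March 1–29, 2082: 29 days.
Residual: 345 days.
Total: 1441 days.
1441 mod 7 = 6, so 6 days before Sunday is Monday.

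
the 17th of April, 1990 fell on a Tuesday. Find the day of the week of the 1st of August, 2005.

From April 17, 1990 to April 17, 2005: 15 years, of which 4 contain a Feb 29 — 11×365 + 4×366 = 5479 days.
(2000 is a leap year (divisible by 400).)
April 2005: 30 − 17 = 13 days remain.
Then May (31), June (30), July (31): 31 + 30 + 31 = 92 days.
August 1, 2005: 1 day.
Residual: 106 days.
Total: 5585 days.
5585 mod 7 = 6, so 6 days after Tuesday is Monday.

Monday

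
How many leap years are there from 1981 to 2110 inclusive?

Years divisible by 4: 1984, 1988, …, 2108 — 32 in all.
Of these, 2100 is divisible by 100 but not 400, so not leap.
2000 is divisible by 400, so still leap.
Leap years: 32 − 1 = 31.

31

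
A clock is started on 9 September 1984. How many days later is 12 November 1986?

September 9, 1984 → September 9, 1985: 365 days.
September 9, 1985 → September 9, 1986: 365 days.
September 1986: 30 − 9 = 21 days remain.
Then October (31): 31 days.
November 1–12, 1986: 12 days.
Residual: 64 days.
Total: 794 days.

794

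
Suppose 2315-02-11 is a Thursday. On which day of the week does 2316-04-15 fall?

Saturday

February 11, 2315 → February 11, 2316: 365 days.
February 2316: 29 − 11 = 18 days remain (2316 is a leap year, so February has 29 days).
Then March (31): 31 days.
April 1–15, 2316: 15 days.
Residual: 64 days.
Total: 429 days.
429 mod 7 = 2, so 2 days after Thursday is Saturday.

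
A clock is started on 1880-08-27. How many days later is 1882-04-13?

594

Day-of-year of August 27, 1880: 240.
Day-of-year of April 13, 1882: 103.
1880 has 366 days, so 366 − 240 = 126 days remain in 1880.
Full years: 1881: 365. Sum = 365.
Total: 126 + 365 + 103 = 594 days.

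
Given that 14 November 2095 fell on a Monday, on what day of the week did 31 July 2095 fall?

Count forward from the earlier date (July 31, 2095) to the later (November 14, 2095):
July 2095: 31 − 31 = 0 days remain.
Then August (31), September (30), October (31): 31 + 30 + 31 = 92 days.
November 1–14, 2095: 14 days.
Total: 0 + 92 + 14 = 106 days.
106 mod 7 = 1, so 1 day before Monday is Sunday.

Sunday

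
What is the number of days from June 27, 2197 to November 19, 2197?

145

June 2197: 30 − 27 = 3 days remain.
Then July (31), August (31), September (30), October (31): 31 + 31 + 30 + 31 = 123 days.
November 1–19, 2197: 19 days.
Total: 3 + 123 + 19 = 145 days.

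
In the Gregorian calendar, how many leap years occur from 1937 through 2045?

Years divisible by 4: 1940, 1944, …, 2044 — 27 in all.
2000 is divisible by 400, so still leap.
No century exceptions apply. Count: 27.

27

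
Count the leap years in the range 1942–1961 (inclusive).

Years divisible by 4 in [1942, 1961]: 1944, 1948, 1952, 1956, 1960.
No century exceptions apply. Count: 5.

5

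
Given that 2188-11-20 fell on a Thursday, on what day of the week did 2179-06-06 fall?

Sunday

Count forward from the earlier date (June 6, 2179) to the later (November 20, 2188):
Day-of-year of June 6, 2179: 157.
Day-of-year of November 20, 2188: 325.
2179 has 365 days, so 365 − 157 = 208 days remain in 2179.
Full years 2180–2187: 6 common + 2 leap = 6×365 + 2×366 = 2922 days.
Total: 208 + 2922 + 325 = 3455 days.
3455 mod 7 = 4, so 4 days before Thursday is Sunday.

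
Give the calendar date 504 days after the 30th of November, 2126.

the 17th of April, 2128

Count 504 days after November 30, 2126:
November 30, 2126 → November 30, 2127: 365 days.
November 2127: 30 − 30 = 0 days remain.
Then December (31), January (31), February 2128 (29), March (31): 31 + 31 + 29 + 31 = 122 days.
April 1–17, 2128: 17 days.
Residual: 139 days.
Total: 504 days.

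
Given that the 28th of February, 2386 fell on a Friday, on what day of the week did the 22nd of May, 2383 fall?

Sunday

Count forward from the earlier date (May 22, 2383) to the later (February 28, 2386):
May 22, 2383 → May 22, 2384: 366 days (2384 is a leap year).
May 22, 2384 → May 22, 2385: 365 days.
May 2385: 31 − 22 = 9 days remain.
Then June (30), July (31), August (31), September (30), October (31), November (30), December (31), January (31): 30 + 31 + 31 + 30 + 31 + 30 + 31 + 31 = 245 days.
February 1–28, 2386: 28 days (2386 is not a leap year).
Residual: 282 days.
Total: 1013 days.
1013 mod 7 = 5, so 5 days before Friday is Sunday.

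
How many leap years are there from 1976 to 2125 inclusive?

37

Years divisible by 4: 1976, 1980, …, 2124 — 38 in all.
Of these, 2100 is divisible by 100 but not 400, so not leap.
2000 is divisible by 400, so still leap.
Leap years: 38 − 1 = 37.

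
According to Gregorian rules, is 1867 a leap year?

No

1867 is not a leap year.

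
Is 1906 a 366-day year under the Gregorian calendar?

No

1906 is not a leap year.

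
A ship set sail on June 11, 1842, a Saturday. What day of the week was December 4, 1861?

From June 11, 1842 to June 11, 1861: 19 years, of which 5 contain a Feb 29 — 14×365 + 5×366 = 6940 days.
June 1861: 30 − 11 = 19 days remain.
Then July (31), August (31), September (30), October (31), November (30): 31 + 31 + 30 + 31 + 30 = 153 days.
December 1–4, 1861: 4 days.
Residual: 176 days.
Total: 7116 days.
7116 mod 7 = 4, so 4 days after Saturday is Wednesday.

Wednesday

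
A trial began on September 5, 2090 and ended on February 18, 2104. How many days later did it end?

From September 5, 2090 to September 5, 2103: 13 years, of which 2 contain a Feb 29 — 11×365 + 2×366 = 4747 days.
(2100 is not a leap year (divisible by 100 but not 400).)
September 2103: 30 − 5 = 25 days remain.
Then October (31), November (30), December (31), January (31): 31 + 30 + 31 + 31 = 123 days.
February 1–18, 2104: 18 days (2104 is a leap year).
Residual: 166 days.
Total: 4913 days.

4913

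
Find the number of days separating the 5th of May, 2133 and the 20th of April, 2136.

1081

May 5, 2133 → May 5, 2134: 365 days.
May 5, 2134 → May 5, 2135: 365 days.
May 2135: 31 − 5 = 26 days remain.
Then 10 full months totalling 305 days.
April 1–20, 2136: 20 days.
Residual: 351 days.
Total: 1081 days.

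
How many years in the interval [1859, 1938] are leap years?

19

Years divisible by 4: 1860, 1864, …, 1936 — 20 in all.
Of these, 1900 is divisible by 100 but not 400, so not leap.
Leap years: 20 − 1 = 19.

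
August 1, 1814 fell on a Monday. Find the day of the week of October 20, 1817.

August 1, 1814 → August 1, 1815: 365 days.
August 1, 1815 → August 1, 1816: 366 days (1816 is a leap year).
August 1, 1816 → August 1, 1817: 365 days.
August 1817: 31 − 1 = 30 days remain.
Then September (30): 30 days.
October 1–20, 1817: 20 days.
Residual: 80 days.
Total: 1176 days.
1176 is a multiple of 7, so October 20, 1817 falls on the same weekday: Monday.

Monday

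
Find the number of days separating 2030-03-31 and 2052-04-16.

8052

Day-of-year of March 31, 2030: 90.
Day-of-year of April 16, 2052: 107.
2030 has 365 days, so 365 − 90 = 275 days remain in 2030.
Full years 2031–2051: 16 common + 5 leap = 16×365 + 5×366 = 7670 days.
Total: 275 + 7670 + 107 = 8052 days.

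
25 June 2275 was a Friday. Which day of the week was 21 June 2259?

Count forward from the earlier date (June 21, 2259) to the later (June 25, 2275):
From June 21, 2259 to June 21, 2275: 16 years, of which 4 contain a Feb 29 — 12×365 + 4×366 = 5844 days.
Within June 2275: 25 − 21 = 4 days.
Total: 5848 days.
5848 mod 7 = 3, so 3 days before Friday is Tuesday.

Tuesday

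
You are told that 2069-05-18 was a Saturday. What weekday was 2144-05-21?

From May 18, 2069 to May 18, 2144: 75 years, of which 18 contain a Feb 29 — 57×365 + 18×366 = 27393 days.
(2100 is not a leap year (divisible by 100 but not 400).)
Within May 2144: 21 − 18 = 3 days.
Total: 27396 days.
27396 mod 7 = 5, so 5 days after Saturday is Thursday.

Thursday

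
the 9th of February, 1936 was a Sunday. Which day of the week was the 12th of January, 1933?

Count forward from the earlier date (January 12, 1933) to the later (February 9, 1936):
Day-of-year of January 12, 1933: 12.
Day-of-year of February 9, 1936: 40.
1933 has 365 days, so 365 − 12 = 353 days remain in 1933.
Full years: 1934: 365; 1935: 365. Sum = 730.
Total: 353 + 730 + 40 = 1123 days.
1123 mod 7 = 3, so 3 days before Sunday is Thursday.

Thursday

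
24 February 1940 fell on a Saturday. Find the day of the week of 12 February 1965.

Day-of-year of February 24, 1940: 55.
Day-of-year of February 12, 1965: 43.
1940 has 366 days, so 366 − 55 = 311 days remain in 1940.
Full years 1941–1964: 18 common + 6 leap = 18×365 + 6×366 = 8766 days.
Total: 311 + 8766 + 43 = 9120 days.
9120 mod 7 = 6, so 6 days after Saturday is Friday.

Friday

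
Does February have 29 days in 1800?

No

1800 is not a leap year (divisible by 100 but not 400).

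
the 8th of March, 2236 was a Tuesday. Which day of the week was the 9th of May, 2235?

Saturday

Count forward from the earlier date (May 9, 2235) to the later (March 8, 2236):
Day-of-year of May 9, 2235: 129.
Day-of-year of March 8, 2236: 68.
2235 has 365 days, so 365 − 129 = 236 days remain in 2235.
Total: 236 + 68 = 304 days.
304 mod 7 = 3, so 3 days before Tuesday is Saturday.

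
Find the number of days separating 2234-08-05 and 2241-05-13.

Day-of-year of August 5, 2234: 217.
Day-of-year of May 13, 2241: 133.
2234 has 365 days, so 365 − 217 = 148 days remain in 2234.
Full years: 2235: 365; 2236: 366; 2237: 365; 2238: 365; 2239: 365; 2240: 366. Sum = 2192.
Total: 148 + 2192 + 133 = 2473 days.

2473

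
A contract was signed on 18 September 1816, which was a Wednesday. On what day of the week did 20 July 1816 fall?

Count forward from the earlier date (July 20, 1816) to the later (September 18, 1816):
July 1816: 31 − 20 = 11 days remain.
Then August (31): 31 days.
September 1–18, 1816: 18 days.
Total: 11 + 31 + 18 = 60 days.
60 mod 7 = 4, so 4 days before Wednesday is Saturday.

Saturday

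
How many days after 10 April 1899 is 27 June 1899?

April 1899: 30 − 10 = 20 days remain.
Then May (31): 31 days.
June 1–27, 1899: 27 days.
Total: 20 + 31 + 27 = 78 days.

78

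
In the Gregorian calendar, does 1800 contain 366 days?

No

1800 is not a leap year (divisible by 100 but not 400).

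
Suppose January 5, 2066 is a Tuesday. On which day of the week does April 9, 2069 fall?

January 5, 2066 → January 5, 2067: 365 days.
January 5, 2067 → January 5, 2068: 365 days.
January 5, 2068 → January 5, 2069: 366 days (2068 is a leap year).
January 2069: 31 − 5 = 26 days remain.
Then February 2069 (28), March (31): 28 + 31 = 59 days.
April 1–9, 2069: 9 days.
Residual: 94 days.
Total: 1190 days.
1190 is a multiple of 7, so April 9, 2069 falls on the same weekday: Tuesday.

Tuesday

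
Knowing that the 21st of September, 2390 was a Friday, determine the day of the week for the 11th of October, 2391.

Friday

September 21, 2390 → September 21, 2391: 365 days.
September 2391: 30 − 21 = 9 days remain.
October 1–11, 2391: 11 days.
Residual: 20 days.
Total: 385 days.
385 is a multiple of 7, so the 11th of October, 2391 falls on the same weekday: Friday.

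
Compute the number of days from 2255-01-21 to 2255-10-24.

January 2255: 31 − 21 = 10 days remain.
Then February 2255 (28), March (31), April (30), May (31), June (30), July (31), August (31), September (30): 28 + 31 + 30 + 31 + 30 + 31 + 31 + 30 = 242 days.
October 1–24, 2255: 24 days.
Total: 10 + 242 + 24 = 276 days.

276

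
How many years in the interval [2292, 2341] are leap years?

Years divisible by 4: 2292, 2296, …, 2340 — 13 in all.
Of these, 2300 is divisible by 100 but not 400, so not leap.
Leap years: 13 − 1 = 12.

12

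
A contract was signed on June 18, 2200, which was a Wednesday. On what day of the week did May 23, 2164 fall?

Count forward from the earlier date (May 23, 2164) to the later (June 18, 2200):
From May 23, 2164 to May 23, 2200: 36 years, of which 8 contain a Feb 29 — 28×365 + 8×366 = 13148 days.
(2200 is not a leap year (divisible by 100 but not 400).)
May 2200: 31 − 23 = 8 days remain.
June 1–18, 2200: 18 days.
Residual: 26 days.
Total: 13174 days.
13174 is a multiple of 7, so May 23, 2164 falls on the same weekday: Wednesday.

Wednesday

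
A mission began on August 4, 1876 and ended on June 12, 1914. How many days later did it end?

Day-of-year of August 4, 1876: 217.
Day-of-year of June 12, 1914: 163.
1876 has 366 days, so 366 − 217 = 149 days remain in 1876.
Full years 1877–1913: 29 common + 8 leap = 29×365 + 8×366 = 13513 days.
Total: 149 + 13513 + 163 = 13825 days.

13825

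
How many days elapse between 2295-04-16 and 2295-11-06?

April 2295: 30 − 16 = 14 days remain.
Then May (31), June (30), July (31), August (31), September (30), October (31): 31 + 30 + 31 + 31 + 30 + 31 = 184 days.
November 1–6, 2295: 6 days.
Total: 14 + 184 + 6 = 204 days.

204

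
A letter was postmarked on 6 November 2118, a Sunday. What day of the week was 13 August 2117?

Count forward from the earlier date (August 13, 2117) to the later (November 6, 2118):
Day-of-year of August 13, 2117: 225.
Day-of-year of November 6, 2118: 310.
2117 has 365 days, so 365 − 225 = 140 days remain in 2117.
Total: 140 + 310 = 450 days.
450 mod 7 = 2, so 2 days before Sunday is Friday.

Friday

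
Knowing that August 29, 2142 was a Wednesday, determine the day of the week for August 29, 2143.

Thursday

August 2142: 31 − 29 = 2 days remain.
Then 11 full months totalling 334 days.
August 1–29, 2143: 29 days.
Total: 2 + 334 + 29 = 365 days.
365 mod 7 = 1, so 1 day after Wednesday is Thursday.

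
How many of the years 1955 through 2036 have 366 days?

Years divisible by 4: 1956, 1960, …, 2036 — 21 in all.
2000 is divisible by 400, so still leap.
No century exceptions apply. Count: 21.

21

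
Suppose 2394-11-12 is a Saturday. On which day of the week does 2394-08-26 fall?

Friday

Count forward from the earlier date (August 26, 2394) to the later (November 12, 2394):
August 2394: 31 − 26 = 5 days remain.
Then September (30), October (31): 30 + 31 = 61 days.
November 1–12, 2394: 12 days.
Total: 5 + 61 + 12 = 78 days.
78 mod 7 = 1, so 1 day before Saturday is Friday.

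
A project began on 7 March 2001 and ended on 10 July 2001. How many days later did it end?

125

March 2001: 31 − 7 = 24 days remain.
Then April (30), May (31), June (30): 30 + 31 + 30 = 91 days.
July 1–10, 2001: 10 days.
Total: 24 + 91 + 10 = 125 days.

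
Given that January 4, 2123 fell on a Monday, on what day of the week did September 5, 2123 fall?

Sunday

January 2123: 31 − 4 = 27 days remain.
Then February 2123 (28), March (31), April (30), May (31), June (30), July (31), August (31): 28 + 31 + 30 + 31 + 30 + 31 + 31 = 212 days.
September 1–5, 2123: 5 days.
Total: 27 + 212 + 5 = 244 days.
244 mod 7 = 6, so 6 days after Monday is Sunday.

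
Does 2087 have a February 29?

2087 is not a leap year.

No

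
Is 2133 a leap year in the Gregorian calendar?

No

2133 is not a leap year.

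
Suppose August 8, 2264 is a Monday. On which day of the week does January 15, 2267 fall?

Tuesday

August 8, 2264 → August 8, 2265: 365 days.
August 8, 2265 → August 8, 2266: 365 days.
August 2266: 31 − 8 = 23 days remain.
Then September (30), October (31), November (30), December (31): 30 + 31 + 30 + 31 = 122 days.
January 1–15, 2267: 15 days.
Residual: 160 days.
Total: 890 days.
890 mod 7 = 1, so 1 day after Monday is Tuesday.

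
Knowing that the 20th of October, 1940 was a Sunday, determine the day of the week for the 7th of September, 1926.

Count forward from the earlier date (September 7, 1926) to the later (October 20, 1940):
Day-of-year of September 7, 1926: 250.
Day-of-year of October 20, 1940: 294.
1926 has 365 days, so 365 − 250 = 115 days remain in 1926.
Full years 1927–1939: 10 common + 3 leap = 10×365 + 3×366 = 4748 days.
Total: 115 + 4748 + 294 = 5157 days.
5157 mod 7 = 5, so 5 days before Sunday is Tuesday.

Tuesday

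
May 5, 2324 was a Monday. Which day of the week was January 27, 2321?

Thursday

Count forward from the earlier date (January 27, 2321) to the later (May 5, 2324):
Day-of-year of January 27, 2321: 27.
Day-of-year of May 5, 2324: 126.
2321 has 365 days, so 365 − 27 = 338 days remain in 2321.
Full years: 2322: 365; 2323: 365. Sum = 730.
Total: 338 + 730 + 126 = 1194 days.
1194 mod 7 = 4, so 4 days before Monday is Thursday.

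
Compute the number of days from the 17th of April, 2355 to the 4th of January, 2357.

Day-of-year of April 17, 2355: 107.
Day-of-year of January 4, 2357: 4.
2355 has 365 days, so 365 − 107 = 258 days remain in 2355.
Full years: 2356: 366. Sum = 366.
Total: 258 + 366 + 4 = 628 days.

628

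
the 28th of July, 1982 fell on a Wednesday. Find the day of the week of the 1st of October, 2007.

From July 28, 1982 to July 28, 2007: 25 years, of which 6 contain a Feb 29 — 19×365 + 6×366 = 9131 days.
(2000 is a leap year (divisible by 400).)
July 2007: 31 − 28 = 3 days remain.
Then August (31), September (30): 31 + 30 = 61 days.
October 1, 2007: 1 day.
Residual: 65 days.
Total: 9196 days.
9196 mod 7 = 5, so 5 days after Wednesday is Monday.

Monday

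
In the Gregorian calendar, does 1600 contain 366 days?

1600 is a leap year (divisible by 400).

Yes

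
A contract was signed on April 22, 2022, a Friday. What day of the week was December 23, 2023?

April 22, 2022 → April 22, 2023: 365 days.
April 2023: 30 − 22 = 8 days remain.
Then May (31), June (30), July (31), August (31), September (30), October (31), November (30): 31 + 30 + 31 + 31 + 30 + 31 + 30 = 214 days.
December 1–23, 2023: 23 days.
Residual: 245 days.
Total: 610 days.
610 mod 7 = 1, so 1 day after Friday is Saturday.

Saturday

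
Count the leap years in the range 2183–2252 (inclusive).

17

Years divisible by 4: 2184, 2188, …, 2252 — 18 in all.
Of these, 2200 is divisible by 100 but not 400, so not leap.
Leap years: 18 − 1 = 17.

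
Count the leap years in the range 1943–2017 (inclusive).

19

Years divisible by 4: 1944, 1948, …, 2016 — 19 in all.
2000 is divisible by 400, so still leap.
No century exceptions apply. Count: 19.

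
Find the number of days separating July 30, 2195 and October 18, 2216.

Day-of-year of July 30, 2195: 211.
Day-of-year of October 18, 2216: 292.
2195 has 365 days, so 365 − 211 = 154 days remain in 2195.
Full years 2196–2215: 16 common + 4 leap = 16×365 + 4×366 = 7304 days.
Total: 154 + 7304 + 292 = 7750 days.

7750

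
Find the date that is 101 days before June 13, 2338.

March 4, 2338

Count 101 days before June 13, 2338:
March 2338: 31 − 4 = 27 days remain.
Then April (30), May (31): 30 + 31 = 61 days.
June 1–13, 2338: 13 days.
Total: 27 + 61 + 13 = 101 days.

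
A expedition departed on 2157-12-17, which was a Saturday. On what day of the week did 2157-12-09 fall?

Count forward from the earlier date (December 9, 2157) to the later (December 17, 2157):
Within December 2157: 17 − 9 = 8 days.
8 mod 7 = 1, so 1 day before Saturday is Friday.

Friday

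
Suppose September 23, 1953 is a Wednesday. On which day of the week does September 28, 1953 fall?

Monday

Within September 1953: 28 − 23 = 5 days.
5 mod 7 = 5, so 5 days after Wednesday is Monday.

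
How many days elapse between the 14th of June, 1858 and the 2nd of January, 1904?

16637

Day-of-year of June 14, 1858: 165.
Day-of-year of January 2, 1904: 2.
1858 has 365 days, so 365 − 165 = 200 days remain in 1858.
Full years 1859–1903: 35 common + 10 leap = 35×365 + 10×366 = 16435 days.
Total: 200 + 16435 + 2 = 16637 days.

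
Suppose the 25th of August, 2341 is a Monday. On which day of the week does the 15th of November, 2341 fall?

August 2341: 31 − 25 = 6 days remain.
Then September (30), October (31): 30 + 31 = 61 days.
November 1–15, 2341: 15 days.
Total: 6 + 61 + 15 = 82 days.
82 mod 7 = 5, so 5 days after Monday is Saturday.

Saturday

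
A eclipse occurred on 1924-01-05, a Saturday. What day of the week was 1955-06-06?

From January 5, 1924 to January 5, 1955: 31 years, of which 8 contain a Feb 29 — 23×365 + 8×366 = 11323 days.
January 1955: 31 − 5 = 26 days remain.
Then February 1955 (28), March (31), April (30), May (31): 28 + 31 + 30 + 31 = 120 days.
June 1–6, 1955: 6 days.
Residual: 152 days.
Total: 11475 days.
11475 mod 7 = 2, so 2 days after Saturday is Monday.

Monday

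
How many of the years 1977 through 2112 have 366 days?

Years divisible by 4: 1980, 1984, …, 2112 — 34 in all.
Of these, 2100 is divisible by 100 but not 400, so not leap.
2000 is divisible by 400, so still leap.
Leap years: 34 − 1 = 33.

33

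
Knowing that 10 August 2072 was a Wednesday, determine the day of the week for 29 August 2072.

Monday

Within August 2072: 29 − 10 = 19 days.
19 mod 7 = 5, so 5 days after Wednesday is Monday.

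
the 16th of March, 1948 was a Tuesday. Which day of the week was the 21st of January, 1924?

Monday

Count forward from the earlier date (January 21, 1924) to the later (March 16, 1948):
Day-of-year of January 21, 1924: 21.
Day-of-year of March 16, 1948: 76.
1924 has 366 days, so 366 − 21 = 345 days remain in 1924.
Full years 1925–1947: 18 common + 5 leap = 18×365 + 5×366 = 8400 days.
Total: 345 + 8400 + 76 = 8821 days.
8821 mod 7 = 1, so 1 day before Tuesday is Monday.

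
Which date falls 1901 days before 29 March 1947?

13 January 1942

Count 1901 days before March 29, 1947:
January 13, 1942 → January 13, 1943: 365 days.
January 13, 1943 → January 13, 1944: 365 days.
January 13, 1944 → January 13, 1945: 366 days (1944 is a leap year).
January 13, 1945 → January 13, 1946: 365 days.
January 13, 1946 → January 13, 1947: 365 days.
January 1947: 31 − 13 = 18 days remain.
Then February 1947 (28): 28 days.
March 1–29, 1947: 29 days.
Residual: 75 days.
Total: 1901 days.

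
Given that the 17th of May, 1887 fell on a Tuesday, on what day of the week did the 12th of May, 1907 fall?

Sunday

Day-of-year of May 17, 1887: 137.
Day-of-year of May 12, 1907: 132.
1887 has 365 days, so 365 − 137 = 228 days remain in 1887.
Full years 1888–1906: 15 common + 4 leap = 15×365 + 4×366 = 6939 days.
Total: 228 + 6939 + 132 = 7299 days.
7299 mod 7 = 5, so 5 days after Tuesday is Sunday.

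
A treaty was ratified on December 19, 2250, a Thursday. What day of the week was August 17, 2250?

Count forward from the earlier date (August 17, 2250) to the later (December 19, 2250):
August 2250: 31 − 17 = 14 days remain.
Then September (30), October (31), November (30): 30 + 31 + 30 = 91 days.
December 1–19, 2250: 19 days.
Total: 14 + 91 + 19 = 124 days.
124 mod 7 = 5, so 5 days before Thursday is Saturday.

Saturday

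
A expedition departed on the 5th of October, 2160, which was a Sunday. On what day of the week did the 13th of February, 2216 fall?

Day-of-year of October 5, 2160: 279.
Day-of-year of February 13, 2216: 44.
2160 has 366 days, so 366 − 279 = 87 days remain in 2160.
Full years 2161–2215: 43 common + 12 leap = 43×365 + 12×366 = 20087 days.
Total: 87 + 20087 + 44 = 20218 days.
20218 mod 7 = 2, so 2 days after Sunday is Tuesday.

Tuesday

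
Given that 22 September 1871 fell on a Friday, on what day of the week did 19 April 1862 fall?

Count forward from the earlier date (April 19, 1862) to the later (September 22, 1871):
Day-of-year of April 19, 1862: 109.
Day-of-year of September 22, 1871: 265.
1862 has 365 days, so 365 − 109 = 256 days remain in 1862.
Full years 1863–1870: 6 common + 2 leap = 6×365 + 2×366 = 2922 days.
Total: 256 + 2922 + 265 = 3443 days.
3443 mod 7 = 6, so 6 days before Friday is Saturday.

Saturday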